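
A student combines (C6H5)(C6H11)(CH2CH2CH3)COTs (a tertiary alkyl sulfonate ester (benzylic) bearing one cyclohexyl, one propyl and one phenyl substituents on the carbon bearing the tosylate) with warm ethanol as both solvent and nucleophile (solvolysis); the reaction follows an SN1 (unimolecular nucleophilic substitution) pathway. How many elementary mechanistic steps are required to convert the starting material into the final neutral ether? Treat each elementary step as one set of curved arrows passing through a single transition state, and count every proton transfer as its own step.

3

Step 1: Rate-determining heterolysis of the C–O bond gives TsO⁻ and a tertiary carbocation.
(No 1,2-shift: no single shift to an adjacent carbon would give a more stable cation.)
Step 2: CH3CH2OH donates an oxygen lone pair into the empty p orbital of the cation, giving a protonated ether (an oxonium ion).
Step 3: A second solvent molecule removes the proton on oxygen, giving the neutral ether product.
Total: 3 elementary steps.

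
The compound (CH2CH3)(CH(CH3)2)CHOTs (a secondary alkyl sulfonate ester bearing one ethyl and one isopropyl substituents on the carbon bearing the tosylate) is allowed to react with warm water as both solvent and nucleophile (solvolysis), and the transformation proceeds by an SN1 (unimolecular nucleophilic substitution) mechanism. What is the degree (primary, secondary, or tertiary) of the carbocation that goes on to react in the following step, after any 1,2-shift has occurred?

tertiary

Step 1: Ionisation: the C–O σ-bond cleaves heterolytically; both bonding electrons depart with TsO⁻, leaving a secondary carbocation at the α-carbon.
Step 2: A 1,2-hydride shift from the adjacent isopropyl carbon moves the positive charge from the secondary centre to an adjacent carbon, generating a more stable tertiary carbocation.
The cation rearranges from secondary to tertiary via a 1,2-hydride shift from the adjacent isopropyl carbon; the tertiary cation is what reacts next.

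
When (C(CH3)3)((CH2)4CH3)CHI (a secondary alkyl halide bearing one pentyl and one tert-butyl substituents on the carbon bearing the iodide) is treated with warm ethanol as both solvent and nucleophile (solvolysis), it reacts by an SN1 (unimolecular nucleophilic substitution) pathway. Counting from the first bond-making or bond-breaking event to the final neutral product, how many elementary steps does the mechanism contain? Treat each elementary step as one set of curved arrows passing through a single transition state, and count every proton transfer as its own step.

Step 1: Unassisted departure of I⁻ (taking the C–I bonding pair) generates a secondary carbocation.
Step 2: Carbocation rearrangement: a 1,2-methyl shift from the adjacent tert-butyl carbon converts the initially-formed secondary cation into the more stable tertiary cation.
Step 3: Nucleophilic capture: the oxygen of CH3CH2OH bonds to the cationic carbon, producing an oxonium-ion intermediate.
Step 4: A second solvent molecule removes the proton on oxygen, giving the neutral ether product.
Total: 4 elementary steps.

4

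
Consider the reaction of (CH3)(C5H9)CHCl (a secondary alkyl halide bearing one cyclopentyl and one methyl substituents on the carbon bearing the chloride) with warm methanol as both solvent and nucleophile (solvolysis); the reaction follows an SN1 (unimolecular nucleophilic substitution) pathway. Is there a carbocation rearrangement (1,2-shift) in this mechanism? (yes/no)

The first-formed carbocation is secondary.
The adjacent cyclopentyl carbon already bears 2 other carbon substituents and has a hydrogen to migrate; after a 1,2-hydride shift from that carbon the positive charge sits on a tertiary centre.
Tertiary is more stable than secondary, so the shift occurs.

yes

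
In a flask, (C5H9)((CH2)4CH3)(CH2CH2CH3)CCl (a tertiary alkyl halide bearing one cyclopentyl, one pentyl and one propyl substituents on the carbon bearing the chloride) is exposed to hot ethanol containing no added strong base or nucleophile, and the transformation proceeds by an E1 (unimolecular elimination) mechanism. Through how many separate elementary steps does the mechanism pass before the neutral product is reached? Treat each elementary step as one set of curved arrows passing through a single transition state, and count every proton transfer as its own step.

2

Step 1: Rate-determining heterolysis of the C–Cl bond gives Cl⁻ and a tertiary carbocation.
(No 1,2-shift: no single shift to an adjacent carbon would give a more stable cation.)
Step 2: A weak base (an ethanol molecule from the solvent) removes a proton from a carbon adjacent to the cationic centre; the electrons of that C–H bond become the new π(C=C) bond, giving the alkene.
Total: 2 elementary steps.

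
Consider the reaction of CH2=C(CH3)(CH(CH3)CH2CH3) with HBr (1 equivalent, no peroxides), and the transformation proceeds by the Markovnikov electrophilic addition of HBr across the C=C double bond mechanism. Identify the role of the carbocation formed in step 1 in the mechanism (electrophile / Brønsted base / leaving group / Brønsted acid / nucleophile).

Step 2: Br⁻ captures the cation: a lone pair on Br⁻ fills the empty p orbital, producing the alkyl halide product.
The carbocation formed in step 1 accepts an electron pair into an empty or π* orbital — it is the electrophile.

electrophile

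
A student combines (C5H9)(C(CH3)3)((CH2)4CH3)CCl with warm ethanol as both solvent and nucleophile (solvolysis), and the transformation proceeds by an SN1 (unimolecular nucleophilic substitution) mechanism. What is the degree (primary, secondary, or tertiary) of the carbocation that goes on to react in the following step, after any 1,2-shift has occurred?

tertiary

Step 1: Rate-determining heterolysis of the C–Cl bond gives Cl⁻ and a tertiary carbocation.
No single 1,2-shift to an adjacent carbon would give a more-substituted cation, so no rearrangement occurs.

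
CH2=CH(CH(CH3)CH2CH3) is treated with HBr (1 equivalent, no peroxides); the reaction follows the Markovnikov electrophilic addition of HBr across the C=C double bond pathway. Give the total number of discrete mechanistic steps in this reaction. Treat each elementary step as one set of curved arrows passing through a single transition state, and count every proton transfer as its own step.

3

Step 1: The π electrons of the C=C bond attack a proton of HBr; Markovnikov addition places the new C–H on the less-substituted alkene carbon, so the positive charge ends up on the more-substituted carbon — a secondary carbocation. The H–Br bond breaks heterolytically, releasing Br⁻.
Step 2: Carbocation rearrangement: a 1,2-hydride shift from the adjacent sec-butyl carbon converts the initially-formed secondary cation into the more stable tertiary cation.
Step 3: Br⁻ captures the cation: a lone pair on Br⁻ fills the empty p orbital, producing the alkyl halide product.
Total: 3 elementary steps.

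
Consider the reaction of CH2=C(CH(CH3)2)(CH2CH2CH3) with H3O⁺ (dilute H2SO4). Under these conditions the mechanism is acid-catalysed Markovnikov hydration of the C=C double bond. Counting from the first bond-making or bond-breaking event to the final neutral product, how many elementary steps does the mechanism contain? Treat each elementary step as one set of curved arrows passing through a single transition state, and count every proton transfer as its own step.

Step 1: Protonation of the alkene by H3O⁺: the π bond acts as the nucleophile and picks up H⁺, giving the more stable (Markovnikov) tertiary carbocation. H2O is released.
(No 1,2-shift: no single shift to an adjacent carbon would give a more stable cation.)
Step 2: A lone pair on the oxygen of H2O attacks the carbocation, forming a C–O bond and an oxonium ion (a protonated alcohol).
Step 3: Deprotonation of the oxonium ion by a water molecule delivers the neutral alcohol and regenerates the acid catalyst.
Total: 3 elementary steps.

3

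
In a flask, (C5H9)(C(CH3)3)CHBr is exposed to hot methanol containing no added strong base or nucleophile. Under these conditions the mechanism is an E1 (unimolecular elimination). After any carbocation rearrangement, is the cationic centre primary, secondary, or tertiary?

tertiary

Step 1: The C–Br bond breaks with both electrons going to the bromide; Br⁻ leaves and a secondary carbocation remains.
Step 2: A 1,2-hydride shift from the adjacent cyclopentyl carbon moves the positive charge from the secondary centre to an adjacent carbon, generating a more stable tertiary carbocation.
The cation rearranges from secondary to tertiary via a 1,2-hydride shift from the adjacent cyclopentyl carbon; the tertiary cation is what reacts next.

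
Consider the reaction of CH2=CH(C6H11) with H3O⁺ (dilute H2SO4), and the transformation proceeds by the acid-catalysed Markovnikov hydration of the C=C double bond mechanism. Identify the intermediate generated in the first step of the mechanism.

secondary carbocation

Step 1: The π electrons of the C=C bond attack a proton of H3O⁺; Markovnikov addition places the new C–H on the less-substituted alkene carbon, so the positive charge ends up on the more-substituted carbon — a secondary carbocation. H2O is released.
After step 1 the species present is a secondary carbocation.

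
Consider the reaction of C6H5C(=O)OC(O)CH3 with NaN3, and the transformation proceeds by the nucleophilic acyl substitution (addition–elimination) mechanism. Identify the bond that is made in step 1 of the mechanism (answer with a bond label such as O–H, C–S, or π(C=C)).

C–N

Step 1: Nucleophilic addition of N3⁻ to the acyl carbon breaks the π(C=O) bond and yields a tetrahedral, anionic intermediate.
The bond formed in this step is the C–N bond.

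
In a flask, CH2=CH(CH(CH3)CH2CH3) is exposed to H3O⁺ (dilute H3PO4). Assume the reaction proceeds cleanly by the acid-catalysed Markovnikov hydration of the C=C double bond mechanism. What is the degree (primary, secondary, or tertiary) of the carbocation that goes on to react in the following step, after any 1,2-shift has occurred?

Step 1: The π electrons of the C=C bond attack a proton of H3O⁺; Markovnikov addition places the new C–H on the less-substituted alkene carbon, so the positive charge ends up on the more-substituted carbon — a secondary carbocation. H2O is released.
Step 2: Carbocation rearrangement: a 1,2-hydride shift from the adjacent sec-butyl carbon converts the initially-formed secondary cation into the more stable tertiary cation.
The cation rearranges from secondary to tertiary via a 1,2-hydride shift from the adjacent sec-butyl carbon; the tertiary cation is what reacts next.

tertiary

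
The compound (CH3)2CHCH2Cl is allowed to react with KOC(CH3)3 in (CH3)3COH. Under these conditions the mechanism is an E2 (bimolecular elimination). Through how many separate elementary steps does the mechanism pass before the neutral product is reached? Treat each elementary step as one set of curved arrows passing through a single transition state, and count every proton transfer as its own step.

1

Step 1: In one step, (CH3)3CO⁻ pulls off a β-proton, the C–Cl bond cleaves, and a C=C double bond forms between the α- and β-carbons (E2, anti elimination).
Total: 1 elementary step.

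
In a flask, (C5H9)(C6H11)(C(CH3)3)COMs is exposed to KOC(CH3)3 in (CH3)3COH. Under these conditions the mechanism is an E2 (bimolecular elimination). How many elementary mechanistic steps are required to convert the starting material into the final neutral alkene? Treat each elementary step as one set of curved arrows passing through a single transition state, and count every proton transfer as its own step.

Step 1: Concerted anti-periplanar elimination: (CH3)3CO⁻ abstracts a β-H while MsO⁻ leaves, and the C–H electrons become the new C=C π bond — all in a single transition state.
Total: 1 elementary step.

1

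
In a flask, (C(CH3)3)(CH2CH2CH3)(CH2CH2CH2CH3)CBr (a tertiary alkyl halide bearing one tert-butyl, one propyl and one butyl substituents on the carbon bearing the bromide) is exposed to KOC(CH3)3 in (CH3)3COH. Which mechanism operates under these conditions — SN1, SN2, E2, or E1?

E2

Conditions: a strong/bulky base with a tertiary substrate bearing a β-hydrogen.
These conditions are the textbook signature of the E2 pathway.
A strong (often hindered) base removes a β-H in concert with loss of the leaving group — bimolecular elimination.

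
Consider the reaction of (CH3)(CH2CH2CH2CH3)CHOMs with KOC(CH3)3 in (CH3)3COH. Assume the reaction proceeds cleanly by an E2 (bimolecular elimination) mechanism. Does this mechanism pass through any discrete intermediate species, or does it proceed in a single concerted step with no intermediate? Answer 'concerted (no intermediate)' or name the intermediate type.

The strong base (CH3)3CO⁻ removes a β-hydrogen; in the same concerted event the electrons of the breaking C–H bond form the new π(C=C) bond and the C–O σ-bond breaks, expelling MsO⁻. Anti-periplanar geometry; one transition state.
All bond changes occur in one transition state; no discrete intermediate is formed.

concerted (no intermediate)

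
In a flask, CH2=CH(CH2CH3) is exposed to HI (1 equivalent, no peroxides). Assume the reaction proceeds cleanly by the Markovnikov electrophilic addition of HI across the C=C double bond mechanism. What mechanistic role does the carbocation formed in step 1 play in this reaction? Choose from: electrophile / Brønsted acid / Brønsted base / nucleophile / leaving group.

Step 2: I⁻ captures the cation: a lone pair on I⁻ fills the empty p orbital, producing the alkyl halide product.
The carbocation formed in step 1 accepts an electron pair into an empty or π* orbital — it is the electrophile.

electrophile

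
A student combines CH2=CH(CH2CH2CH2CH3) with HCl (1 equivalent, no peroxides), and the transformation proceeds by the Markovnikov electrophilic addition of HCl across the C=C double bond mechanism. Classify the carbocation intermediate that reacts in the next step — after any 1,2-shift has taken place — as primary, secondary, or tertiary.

Step 1: The π electrons of the C=C bond attack a proton of HCl; Markovnikov addition places the new C–H on the less-substituted alkene carbon, so the positive charge ends up on the more-substituted carbon — a secondary carbocation. The H–Cl bond breaks heterolytically, releasing Cl⁻.
No single 1,2-shift to an adjacent carbon would give a more-substituted cation, so no rearrangement occurs.

secondary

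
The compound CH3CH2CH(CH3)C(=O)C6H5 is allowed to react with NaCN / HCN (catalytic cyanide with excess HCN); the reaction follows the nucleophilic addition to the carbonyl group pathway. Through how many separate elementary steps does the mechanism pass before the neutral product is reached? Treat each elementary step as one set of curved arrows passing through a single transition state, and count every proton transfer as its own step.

Step 1: A lone pair / filled orbital on CN⁻ attacks the electrophilic carbonyl carbon; the π(C=O) electrons shift onto oxygen, producing a tetrahedral alkoxide intermediate.
Step 2: The alkoxide is protonated in situ by undissociated HCN, yielding a cyanohydrin; the CN⁻ so formed carries on the cycle.
Total: 2 elementary steps.

2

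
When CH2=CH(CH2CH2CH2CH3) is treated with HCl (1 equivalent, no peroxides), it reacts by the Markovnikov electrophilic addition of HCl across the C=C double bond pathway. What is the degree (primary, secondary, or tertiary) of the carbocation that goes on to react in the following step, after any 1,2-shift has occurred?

Step 1: The π electrons of the C=C bond attack a proton of HCl; Markovnikov addition places the new C–H on the less-substituted alkene carbon, so the positive charge ends up on the more-substituted carbon — a secondary carbocation. The H–Cl bond breaks heterolytically, releasing Cl⁻.
No single 1,2-shift to an adjacent carbon would give a more-substituted cation, so no rearrangement occurs.

secondary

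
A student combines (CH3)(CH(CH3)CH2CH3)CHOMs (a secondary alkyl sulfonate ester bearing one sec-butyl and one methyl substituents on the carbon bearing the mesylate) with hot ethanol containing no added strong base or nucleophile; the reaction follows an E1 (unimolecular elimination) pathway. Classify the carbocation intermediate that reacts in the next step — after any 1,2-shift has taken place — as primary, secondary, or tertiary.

tertiary

Step 1: Ionisation: the C–O σ-bond cleaves heterolytically; both bonding electrons depart with MsO⁻, leaving a secondary carbocation at the α-carbon.
Step 2: A 1,2-hydride shift from the adjacent sec-butyl carbon moves the positive charge from the secondary centre to an adjacent carbon, generating a more stable tertiary carbocation.
The cation rearranges from secondary to tertiary via a 1,2-hydride shift from the adjacent sec-butyl carbon; the tertiary cation is what reacts next.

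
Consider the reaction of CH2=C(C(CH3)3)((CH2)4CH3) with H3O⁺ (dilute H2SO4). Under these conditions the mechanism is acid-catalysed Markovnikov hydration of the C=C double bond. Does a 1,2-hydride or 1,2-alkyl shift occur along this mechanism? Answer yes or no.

no

The first-formed carbocation is tertiary.
No single 1,2-shift to an adjacent carbon would produce a more-substituted cation than the one already present, so no rearrangement occurs.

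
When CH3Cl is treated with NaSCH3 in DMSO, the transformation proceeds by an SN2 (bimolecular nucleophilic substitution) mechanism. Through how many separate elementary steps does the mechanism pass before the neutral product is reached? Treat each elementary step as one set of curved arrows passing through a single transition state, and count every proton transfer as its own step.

Step 1: Backside attack by CH3S⁻ on the carbon bearing the chloride: the new C–S bond forms as the C–Cl bond breaks, with Walden inversion at carbon.
Total: 1 elementary step.

1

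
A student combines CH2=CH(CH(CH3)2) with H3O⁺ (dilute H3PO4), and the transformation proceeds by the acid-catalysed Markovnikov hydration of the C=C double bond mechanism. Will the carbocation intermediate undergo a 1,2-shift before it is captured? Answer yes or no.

yes

The first-formed carbocation is secondary.
The adjacent isopropyl carbon already bears 2 other carbon substituents and has a hydrogen to migrate; after a 1,2-hydride shift from that carbon the positive charge sits on a tertiary centre.
Tertiary is more stable than secondary, so the shift occurs.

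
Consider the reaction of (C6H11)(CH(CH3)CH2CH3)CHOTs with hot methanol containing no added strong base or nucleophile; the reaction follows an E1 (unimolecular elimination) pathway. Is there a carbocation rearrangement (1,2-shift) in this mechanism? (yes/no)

The first-formed carbocation is secondary.
The adjacent sec-butyl carbon already bears 2 other carbon substituents and has a hydrogen to migrate; after a 1,2-hydride shift from that carbon the positive charge sits on a tertiary centre.
Tertiary is more stable than secondary, so the shift occurs.

yes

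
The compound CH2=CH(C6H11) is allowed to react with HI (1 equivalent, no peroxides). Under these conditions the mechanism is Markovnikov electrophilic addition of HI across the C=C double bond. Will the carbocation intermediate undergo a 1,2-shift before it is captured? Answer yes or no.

The first-formed carbocation is secondary.
The adjacent cyclohexyl carbon already bears 2 other carbon substituents and has a hydrogen to migrate; after a 1,2-hydride shift from that carbon the positive charge sits on a tertiary centre.
Tertiary is more stable than secondary, so the shift occurs.

yes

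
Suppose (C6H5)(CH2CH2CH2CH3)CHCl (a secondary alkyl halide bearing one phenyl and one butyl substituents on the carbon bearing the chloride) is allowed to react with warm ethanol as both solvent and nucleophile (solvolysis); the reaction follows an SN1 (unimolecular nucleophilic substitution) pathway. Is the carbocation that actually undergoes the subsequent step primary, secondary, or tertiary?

secondary

Step 1: Rate-determining heterolysis of the C–Cl bond gives Cl⁻ and a secondary carbocation.
No single 1,2-shift to an adjacent carbon would give a more-substituted cation, so no rearrangement occurs.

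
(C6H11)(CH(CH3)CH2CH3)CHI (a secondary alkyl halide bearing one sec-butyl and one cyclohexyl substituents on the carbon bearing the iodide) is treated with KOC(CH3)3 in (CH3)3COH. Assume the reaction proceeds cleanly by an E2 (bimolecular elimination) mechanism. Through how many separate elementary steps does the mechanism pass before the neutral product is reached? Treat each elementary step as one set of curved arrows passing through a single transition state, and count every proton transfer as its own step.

1

Step 1: In one step, (CH3)3CO⁻ pulls off a β-proton, the C–I bond cleaves, and a C=C double bond forms between the α- and β-carbons (E2, anti elimination).
Total: 1 elementary step.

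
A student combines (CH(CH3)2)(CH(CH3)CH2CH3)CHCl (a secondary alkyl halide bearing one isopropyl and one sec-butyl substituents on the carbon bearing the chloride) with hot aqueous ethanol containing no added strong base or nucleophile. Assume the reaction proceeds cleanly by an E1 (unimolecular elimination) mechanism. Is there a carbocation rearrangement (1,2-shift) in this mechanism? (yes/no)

The first-formed carbocation is secondary.
The adjacent isopropyl carbon already bears 2 other carbon substituents and has a hydrogen to migrate; after a 1,2-hydride shift from that carbon the positive charge sits on a tertiary centre.
Tertiary is more stable than secondary, so the shift occurs.

yes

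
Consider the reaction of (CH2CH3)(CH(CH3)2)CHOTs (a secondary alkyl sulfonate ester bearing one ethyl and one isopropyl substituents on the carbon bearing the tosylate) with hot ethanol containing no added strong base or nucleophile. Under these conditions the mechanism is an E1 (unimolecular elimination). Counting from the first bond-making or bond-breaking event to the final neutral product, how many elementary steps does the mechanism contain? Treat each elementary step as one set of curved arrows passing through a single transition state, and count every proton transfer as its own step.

Step 1: Unassisted departure of TsO⁻ (taking the C–O bonding pair) generates a secondary carbocation.
Step 2: A 1,2-hydride shift from the adjacent isopropyl carbon moves the positive charge from the secondary centre to an adjacent carbon, generating a more stable tertiary carbocation.
Step 3: A weak base (an ethanol molecule from the solvent) removes a proton from a carbon adjacent to the cationic centre; the electrons of that C–H bond become the new π(C=C) bond, giving the alkene.
Total: 3 elementary steps.

3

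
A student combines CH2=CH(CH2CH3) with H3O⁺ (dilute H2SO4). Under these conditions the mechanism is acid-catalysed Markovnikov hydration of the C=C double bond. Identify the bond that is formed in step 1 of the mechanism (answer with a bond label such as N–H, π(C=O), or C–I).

C–H

Step 1: Electrophilic addition begins with the π(C=C) electrons forming a bond to the proton of H3O⁺. Following Markovnikov's rule, the resulting cation is secondary. H2O is released.
The bond formed in this step is the C–H bond.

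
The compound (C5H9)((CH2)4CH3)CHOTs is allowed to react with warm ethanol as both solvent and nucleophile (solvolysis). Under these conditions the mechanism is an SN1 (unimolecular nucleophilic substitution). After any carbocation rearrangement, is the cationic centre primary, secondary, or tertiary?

tertiary

Step 1: Rate-determining heterolysis of the C–O bond gives TsO⁻ and a secondary carbocation.
Step 2: A hydride (H with its bonding pair) migrates from the adjacent cyclopentyl carbon to the cationic centre — a 1,2-hydride shift — upgrading the secondary cation to a tertiary one.
The cation rearranges from secondary to tertiary via a 1,2-hydride shift from the adjacent cyclopentyl carbon; the tertiary cation is what reacts next.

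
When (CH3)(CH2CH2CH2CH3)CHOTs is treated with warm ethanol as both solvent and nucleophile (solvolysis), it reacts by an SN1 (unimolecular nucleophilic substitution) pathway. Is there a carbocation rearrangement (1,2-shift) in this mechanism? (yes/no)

no

The first-formed carbocation is secondary.
No single 1,2-shift to an adjacent carbon would produce a more-substituted cation than the one already present, so no rearrangement occurs.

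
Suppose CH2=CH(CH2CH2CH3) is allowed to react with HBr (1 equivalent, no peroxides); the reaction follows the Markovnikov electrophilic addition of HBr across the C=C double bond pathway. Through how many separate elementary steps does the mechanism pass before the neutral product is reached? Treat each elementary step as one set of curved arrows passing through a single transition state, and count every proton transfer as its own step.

2

Step 1: Protonation of the alkene by HBr: the π bond acts as the nucleophile and picks up H⁺, giving the more stable (Markovnikov) secondary carbocation. The H–Br bond breaks heterolytically, releasing Br⁻.
(No 1,2-shift: no single shift to an adjacent carbon would give a more stable cation.)
Step 2: Br⁻ captures the cation: a lone pair on Br⁻ fills the empty p orbital, producing the alkyl halide product.
Total: 2 elementary steps.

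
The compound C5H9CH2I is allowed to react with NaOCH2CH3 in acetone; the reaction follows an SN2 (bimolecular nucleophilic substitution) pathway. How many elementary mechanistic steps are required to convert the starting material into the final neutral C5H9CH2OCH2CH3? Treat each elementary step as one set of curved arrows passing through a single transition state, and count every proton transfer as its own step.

Step 1: Backside attack by CH3CH2O⁻ on the carbon bearing the iodide: the new C–O bond forms as the C–I bond breaks, with Walden inversion at carbon.
Total: 1 elementary step.

1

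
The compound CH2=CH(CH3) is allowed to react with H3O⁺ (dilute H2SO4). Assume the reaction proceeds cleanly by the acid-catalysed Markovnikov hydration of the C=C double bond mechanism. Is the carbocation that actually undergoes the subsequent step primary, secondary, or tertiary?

secondary

Step 1: Electrophilic addition begins with the π(C=C) electrons forming a bond to the proton of H3O⁺. Following Markovnikov's rule, the resulting cation is secondary. H2O is released.
No single 1,2-shift to an adjacent carbon would give a more-substituted cation, so no rearrangement occurs.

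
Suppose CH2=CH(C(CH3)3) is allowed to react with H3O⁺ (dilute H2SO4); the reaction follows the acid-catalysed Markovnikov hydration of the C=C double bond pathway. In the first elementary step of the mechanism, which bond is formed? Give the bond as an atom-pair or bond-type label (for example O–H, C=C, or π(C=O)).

Step 1: Electrophilic addition begins with the π(C=C) electrons forming a bond to the proton of H3O⁺. Following Markovnikov's rule, the resulting cation is secondary. H2O is released.
The bond formed in this step is the C–H bond.

C–H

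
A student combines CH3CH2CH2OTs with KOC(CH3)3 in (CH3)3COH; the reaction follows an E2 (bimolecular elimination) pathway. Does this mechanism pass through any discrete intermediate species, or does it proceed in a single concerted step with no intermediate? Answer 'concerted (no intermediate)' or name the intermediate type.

Concerted anti-periplanar elimination: (CH3)3CO⁻ abstracts a β-H while TsO⁻ leaves, and the C–H electrons become the new C=C π bond — all in a single transition state.
All bond changes occur in one transition state; no discrete intermediate is formed.

concerted (no intermediate)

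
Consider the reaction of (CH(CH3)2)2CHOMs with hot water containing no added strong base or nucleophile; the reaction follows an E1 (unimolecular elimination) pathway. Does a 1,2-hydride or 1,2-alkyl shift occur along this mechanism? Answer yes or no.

The first-formed carbocation is secondary.
The adjacent isopropyl carbon already bears 2 other carbon substituents and has a hydrogen to migrate; after a 1,2-hydride shift from that carbon the positive charge sits on a tertiary centre.
Tertiary is more stable than secondary, so the shift occurs.

yes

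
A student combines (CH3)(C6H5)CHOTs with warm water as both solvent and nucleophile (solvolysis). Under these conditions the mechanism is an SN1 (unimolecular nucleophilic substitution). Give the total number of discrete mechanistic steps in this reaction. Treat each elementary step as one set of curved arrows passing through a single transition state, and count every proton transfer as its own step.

Step 1: Ionisation: the C–O σ-bond cleaves heterolytically; both bonding electrons depart with TsO⁻, leaving a secondary carbocation at the α-carbon.
(No 1,2-shift: no single shift to an adjacent carbon would give a more stable cation.)
Step 2: H2O donates an oxygen lone pair into the empty p orbital of the cation, giving a protonated alcohol (an oxonium ion).
Step 3: Deprotonation of the oxonium oxygen by solvent water yields the neutral alcohol.
Total: 3 elementary steps.

3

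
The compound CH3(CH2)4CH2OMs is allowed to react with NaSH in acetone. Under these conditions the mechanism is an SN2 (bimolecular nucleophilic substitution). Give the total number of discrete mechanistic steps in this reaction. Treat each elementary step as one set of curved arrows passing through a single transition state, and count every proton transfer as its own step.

Step 1: Backside attack by HS⁻ on the carbon bearing the mesylate: the new C–S bond forms as the C–O bond breaks, with Walden inversion at carbon.
Total: 1 elementary step.

1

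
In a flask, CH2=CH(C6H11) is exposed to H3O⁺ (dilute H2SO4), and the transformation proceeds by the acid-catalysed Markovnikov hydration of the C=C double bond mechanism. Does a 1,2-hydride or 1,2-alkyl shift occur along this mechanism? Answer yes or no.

The first-formed carbocation is secondary.
The adjacent cyclohexyl carbon already bears 2 other carbon substituents and has a hydrogen to migrate; after a 1,2-hydride shift from that carbon the positive charge sits on a tertiary centre.
Tertiary is more stable than secondary, so the shift occurs.

yes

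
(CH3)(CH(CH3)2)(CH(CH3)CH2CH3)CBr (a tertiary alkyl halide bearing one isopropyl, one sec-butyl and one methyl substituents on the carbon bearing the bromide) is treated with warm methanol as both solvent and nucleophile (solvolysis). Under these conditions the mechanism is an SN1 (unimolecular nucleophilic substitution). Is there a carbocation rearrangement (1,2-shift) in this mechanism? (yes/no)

The first-formed carbocation is tertiary.
No single 1,2-shift to an adjacent carbon would produce a more-substituted cation than the one already present, so no rearrangement occurs.

no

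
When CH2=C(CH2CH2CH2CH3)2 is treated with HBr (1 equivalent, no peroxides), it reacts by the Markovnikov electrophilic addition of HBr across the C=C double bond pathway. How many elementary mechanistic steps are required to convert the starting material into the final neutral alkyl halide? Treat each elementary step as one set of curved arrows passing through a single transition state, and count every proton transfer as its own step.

Step 1: Electrophilic addition begins with the π(C=C) electrons forming a bond to the proton of HBr. Following Markovnikov's rule, the resulting cation is tertiary. The H–Br bond breaks heterolytically, releasing Br⁻.
(No 1,2-shift: no single shift to an adjacent carbon would give a more stable cation.)
Step 2: Br⁻ captures the cation: a lone pair on Br⁻ fills the empty p orbital, producing the alkyl halide product.
Total: 2 elementary steps.

2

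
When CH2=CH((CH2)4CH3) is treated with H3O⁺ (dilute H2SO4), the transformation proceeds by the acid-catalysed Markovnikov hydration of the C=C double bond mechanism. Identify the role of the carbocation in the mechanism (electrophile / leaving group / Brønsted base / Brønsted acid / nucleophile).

Step 2: Nucleophilic capture of the cation by H2O produces the protonated alcohol (an oxonium ion).
The carbocation accepts an electron pair into an empty or π* orbital — it is the electrophile.

electrophile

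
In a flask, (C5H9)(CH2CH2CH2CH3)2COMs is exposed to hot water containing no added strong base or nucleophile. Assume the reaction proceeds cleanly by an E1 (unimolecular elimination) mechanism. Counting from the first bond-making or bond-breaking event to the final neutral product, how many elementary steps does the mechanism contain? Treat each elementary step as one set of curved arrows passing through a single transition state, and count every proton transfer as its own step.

2

Step 1: The C–O bond breaks with both electrons going to the mesylate; MsO⁻ leaves and a tertiary carbocation remains.
(No 1,2-shift: no single shift to an adjacent carbon would give a more stable cation.)
Step 2: Loss of a β-proton to a water molecule of the solvent: the C–H bonding pair collapses toward the cationic carbon to form the C=C π bond, yielding the alkene.
Total: 2 elementary steps.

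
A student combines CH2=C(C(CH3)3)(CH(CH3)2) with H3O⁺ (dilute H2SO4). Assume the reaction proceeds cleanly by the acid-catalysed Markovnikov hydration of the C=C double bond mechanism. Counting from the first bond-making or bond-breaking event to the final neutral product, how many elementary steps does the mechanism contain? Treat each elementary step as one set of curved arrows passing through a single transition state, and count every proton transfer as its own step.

Step 1: Protonation of the alkene by H3O⁺: the π bond acts as the nucleophile and picks up H⁺, giving the more stable (Markovnikov) tertiary carbocation. H2O is released.
(No 1,2-shift: no single shift to an adjacent carbon would give a more stable cation.)
Step 2: Water acts as the nucleophile: an oxygen lone pair bonds to the cationic carbon, giving an oxonium-ion intermediate.
Step 3: Proton transfer from the O–H of the oxonium ion to H2O completes the catalytic cycle and yields the alcohol.
Total: 3 elementary steps.

3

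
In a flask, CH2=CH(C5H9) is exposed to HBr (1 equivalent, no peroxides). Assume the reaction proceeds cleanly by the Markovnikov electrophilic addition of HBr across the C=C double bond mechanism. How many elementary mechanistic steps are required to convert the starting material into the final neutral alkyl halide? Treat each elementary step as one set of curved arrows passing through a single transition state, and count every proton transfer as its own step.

3

Step 1: Protonation of the alkene by HBr: the π bond acts as the nucleophile and picks up H⁺, giving the more stable (Markovnikov) secondary carbocation. The H–Br bond breaks heterolytically, releasing Br⁻.
Step 2: Carbocation rearrangement: a 1,2-hydride shift from the adjacent cyclopentyl carbon converts the initially-formed secondary cation into the more stable tertiary cation.
Step 3: Nucleophilic attack by Br⁻ on the carbocation completes the addition, giving R–Br.
Total: 3 elementary steps.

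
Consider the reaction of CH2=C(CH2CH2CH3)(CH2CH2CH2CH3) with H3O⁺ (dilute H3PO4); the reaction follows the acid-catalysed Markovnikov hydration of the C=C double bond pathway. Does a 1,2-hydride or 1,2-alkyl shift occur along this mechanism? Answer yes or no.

no

The first-formed carbocation is tertiary.
No single 1,2-shift to an adjacent carbon would produce a more-substituted cation than the one already present, so no rearrangement occurs.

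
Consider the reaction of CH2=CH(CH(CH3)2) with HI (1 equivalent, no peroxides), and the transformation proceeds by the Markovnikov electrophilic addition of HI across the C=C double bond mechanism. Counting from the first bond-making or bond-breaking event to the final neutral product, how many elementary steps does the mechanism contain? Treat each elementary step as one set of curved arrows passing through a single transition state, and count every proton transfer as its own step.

3

Step 1: The π electrons of the C=C bond attack a proton of HI; Markovnikov addition places the new C–H on the less-substituted alkene carbon, so the positive charge ends up on the more-substituted carbon — a secondary carbocation. The H–I bond breaks heterolytically, releasing I⁻.
Step 2: A 1,2-hydride shift from the adjacent isopropyl carbon moves the positive charge from the secondary centre to an adjacent carbon, generating a more stable tertiary carbocation.
Step 3: Nucleophilic attack by I⁻ on the carbocation completes the addition, giving R–I.
Total: 3 elementary steps.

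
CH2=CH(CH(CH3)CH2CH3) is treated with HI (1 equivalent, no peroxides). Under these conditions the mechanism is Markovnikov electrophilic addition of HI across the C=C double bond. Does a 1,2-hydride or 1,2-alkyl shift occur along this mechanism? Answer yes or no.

The first-formed carbocation is secondary.
The adjacent sec-butyl carbon already bears 2 other carbon substituents and has a hydrogen to migrate; after a 1,2-hydride shift from that carbon the positive charge sits on a tertiary centre.
Tertiary is more stable than secondary, so the shift occurs.

yes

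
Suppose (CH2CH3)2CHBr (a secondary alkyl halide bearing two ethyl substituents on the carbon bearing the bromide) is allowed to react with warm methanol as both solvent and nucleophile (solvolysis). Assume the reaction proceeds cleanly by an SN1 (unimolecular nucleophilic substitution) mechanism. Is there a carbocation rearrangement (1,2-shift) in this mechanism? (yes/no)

The first-formed carbocation is secondary.
No single 1,2-shift to an adjacent carbon would produce a more-substituted cation than the one already present, so no rearrangement occurs.

no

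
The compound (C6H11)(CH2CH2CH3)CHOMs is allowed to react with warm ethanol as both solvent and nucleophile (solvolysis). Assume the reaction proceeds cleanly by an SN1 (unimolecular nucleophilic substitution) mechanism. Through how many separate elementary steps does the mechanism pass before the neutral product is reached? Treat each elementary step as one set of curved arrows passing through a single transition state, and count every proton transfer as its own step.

4

Step 1: Unassisted departure of MsO⁻ (taking the C–O bonding pair) generates a secondary carbocation.
Step 2: A hydride (H with its bonding pair) migrates from the adjacent cyclohexyl carbon to the cationic centre — a 1,2-hydride shift — upgrading the secondary cation to a tertiary one.
Step 3: CH3CH2OH donates an oxygen lone pair into the empty p orbital of the cation, giving a protonated ether (an oxonium ion).
Step 4: Deprotonation of the oxonium oxygen by solvent ethanol yields the neutral ether.
Total: 4 elementary steps.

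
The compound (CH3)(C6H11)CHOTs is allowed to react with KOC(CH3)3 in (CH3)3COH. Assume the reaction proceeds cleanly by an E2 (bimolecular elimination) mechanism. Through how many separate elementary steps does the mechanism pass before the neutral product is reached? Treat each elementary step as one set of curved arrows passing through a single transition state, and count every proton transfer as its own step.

1

Step 1: The strong base (CH3)3CO⁻ removes a β-hydrogen; in the same concerted event the electrons of the breaking C–H bond form the new π(C=C) bond and the C–O σ-bond breaks, expelling TsO⁻. Anti-periplanar geometry; one transition state.
Total: 1 elementary step.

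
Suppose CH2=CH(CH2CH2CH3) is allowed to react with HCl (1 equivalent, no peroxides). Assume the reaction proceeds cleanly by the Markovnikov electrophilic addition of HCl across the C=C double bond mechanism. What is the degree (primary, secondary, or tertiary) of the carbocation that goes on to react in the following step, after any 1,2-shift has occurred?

secondary

Step 1: Protonation of the alkene by HCl: the π bond acts as the nucleophile and picks up H⁺, giving the more stable (Markovnikov) secondary carbocation. The H–Cl bond breaks heterolytically, releasing Cl⁻.
No single 1,2-shift to an adjacent carbon would give a more-substituted cation, so no rearrangement occurs.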